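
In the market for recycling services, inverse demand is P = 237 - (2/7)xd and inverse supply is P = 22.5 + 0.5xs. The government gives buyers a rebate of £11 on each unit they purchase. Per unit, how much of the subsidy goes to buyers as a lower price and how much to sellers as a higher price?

Buyers gain £4 per unit; sellers gain £7 per unit

Pre-subsidy: 237 - (2/7)x = 22.5 + 0.5x gives x* = 273 and P* = 159.
With the rebate, buyers effectively pay Pb = Ps − 11, where Ps is the price sellers receive.
On the curves, Pb = 237 - (2/7)x and Ps = 22.5 + 0.5x; the wedge Ps − Pb = 11 gives 22.5 + 0.5x − (237 - (2/7)x) = 11, so x' = 287.
Then Pb = 237 − (2/7)·287 = 155 and Ps = 22.5 + 0.5·287 = 166.
Buyers' price falls by P* − Pb = 159 − 155 = 4; sellers' price rises by Ps − P* = 166 − 159 = 7.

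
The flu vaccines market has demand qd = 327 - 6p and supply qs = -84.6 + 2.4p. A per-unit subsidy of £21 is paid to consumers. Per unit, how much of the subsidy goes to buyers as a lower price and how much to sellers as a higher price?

Buyers gain £6 per unit; sellers gain £15 per unit

Pre-subsidy: 327 - 6p = -84.6 + 2.4p gives p* = 49, q* = 33.
With the rebate, buyers effectively pay pb = ps − 21, where ps is the price sellers receive.
Demand in terms of ps becomes qd = 327 − 6(ps − 21) = 453 - 6ps. Setting this equal to supply: 453 - 6ps = -84.6 + 2.4ps, so ps = 64.
Buyers pay pb = 64 − 21 = 43; q' = -84.6 + 2.4·64 = 69.
Buyers' price falls by p* − pb = 49 − 43 = 6; sellers' price rises by ps − p* = 64 − 49 = 15.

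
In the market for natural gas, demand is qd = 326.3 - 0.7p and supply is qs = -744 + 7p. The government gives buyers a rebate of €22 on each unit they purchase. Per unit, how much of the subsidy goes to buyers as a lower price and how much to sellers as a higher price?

Buyers gain €20 per unit; sellers gain €2 per unit

Pre-subsidy: 326.3 - 0.7p = -744 + 7p gives p* = 139, q* = 229.
With the rebate, buyers effectively pay pb = ps − 22, where ps is the price sellers receive.
Demand in terms of ps becomes qd = 326.3 − 0.7(ps − 22) = 341.7 - 0.7ps. Setting this equal to supply: 341.7 - 0.7ps = -744 + 7ps, so ps = 141.
Buyers pay pb = 141 − 22 = 119; q' = -744 + 7·141 = 243.
Buyers' price falls by p* − pb = 139 − 119 = 20; sellers' price rises by ps − p* = 141 − 139 = 2.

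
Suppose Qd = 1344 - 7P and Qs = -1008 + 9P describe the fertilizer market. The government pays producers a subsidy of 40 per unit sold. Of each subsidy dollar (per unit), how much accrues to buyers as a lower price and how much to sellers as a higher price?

Buyers gain 22.5 per unit; sellers gain 17.5 per unit

Pre-subsidy: 1344 - 7P = -1008 + 9P gives P* = 147, Q* = 315.
With the subsidy, sellers receive Ps = Pb + 40 for each unit, where Pb is the price buyers pay.
Supply in terms of Pb becomes Qs = -1008 + 9(Pb + 40) = -648 + 9Pb. Setting this equal to demand: 1344 - 7Pb = -648 + 9Pb, so Pb = 124.5.
Sellers receive Ps = 124.5 + 40 = 164.5; Q' = 1344 − 7·124.5 = 472.5.
Buyers' price falls by P* − Pb = 147 − 124.5 = 22.5; sellers' price rises by Ps − P* = 164.5 − 147 = 17.5.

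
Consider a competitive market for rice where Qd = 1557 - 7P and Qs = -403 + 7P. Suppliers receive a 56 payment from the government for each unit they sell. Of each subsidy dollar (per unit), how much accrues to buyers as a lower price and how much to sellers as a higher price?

Pre-subsidy: 1557 - 7P = -403 + 7P gives P* = 140, Q* = 577.
With the subsidy, sellers receive Ps = Pb + 56 for each unit, where Pb is the price buyers pay.
Supply in terms of Pb becomes Qs = -403 + 7(Pb + 56) = -11 + 7Pb. Setting this equal to demand: 1557 - 7Pb = -11 + 7Pb, so Pb = 112.
Sellers receive Ps = 112 + 56 = 168; Q' = 1557 − 7·112 = 773.
Buyers' price falls by P* − Pb = 140 − 112 = 28; sellers' price rises by Ps − P* = 168 − 140 = 28.

Buyers gain 28 per unit; sellers gain 28 per unit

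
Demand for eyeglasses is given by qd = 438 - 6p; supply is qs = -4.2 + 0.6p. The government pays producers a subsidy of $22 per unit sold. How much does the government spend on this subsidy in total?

Government cost = $1056

Pre-subsidy: 438 - 6p = -4.2 + 0.6p gives p* = 67, q* = 36.
With the subsidy, sellers receive ps = pb + 22 for each unit, where pb is the price buyers pay.
Supply in terms of pb becomes qs = -4.2 + 0.6(pb + 22) = 9 + 0.6pb. Setting this equal to demand: 438 - 6pb = 9 + 0.6pb, so pb = 65.
Sellers receive ps = 65 + 22 = 87; q' = 438 − 6·65 = 48.
Government outlay = subsidy × quantity = 22 × 48 = 1056.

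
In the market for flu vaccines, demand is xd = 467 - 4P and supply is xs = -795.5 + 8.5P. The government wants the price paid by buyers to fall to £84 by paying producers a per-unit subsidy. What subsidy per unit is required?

At a buyer price of 84, quantity demanded is 467 − 4·84 = 131.
Sellers supply 131 only when they receive Ps with -795.5 + 8.5·Ps = 131, i.e. Ps = 109.
s = Ps − Pb = 109 − 84 = 25.

Required subsidy s = £25 per unit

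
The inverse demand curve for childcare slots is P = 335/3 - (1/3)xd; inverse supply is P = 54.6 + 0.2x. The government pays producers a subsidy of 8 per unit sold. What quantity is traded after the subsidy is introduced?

Pre-subsidy: 335/3 - (1/3)x = 54.6 + 0.2x gives x* = 107 and P* = 76.
With the subsidy, sellers receive Ps = Pb + 8 for each unit, where Pb is the price buyers pay.
On the curves, Pb = 335/3 - (1/3)x and Ps = 54.6 + 0.2x; the wedge Ps − Pb = 8 gives 54.6 + 0.2x − (335/3 - (1/3)x) = 8, so x' = 122.
Then Pb = 335/3 − (1/3)·122 = 71 and Ps = 54.6 + 0.2·122 = 79.

x' = 122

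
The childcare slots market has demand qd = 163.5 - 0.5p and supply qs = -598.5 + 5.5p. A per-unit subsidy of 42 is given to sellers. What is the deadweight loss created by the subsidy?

Pre-subsidy: 163.5 - 0.5p = -598.5 + 5.5p gives p* = 127, q* = 100.
With the subsidy, sellers receive ps = pb + 42 for each unit, where pb is the price buyers pay.
Supply in terms of pb becomes qs = -598.5 + 5.5(pb + 42) = -367.5 + 5.5pb. Setting this equal to demand: 163.5 - 0.5pb = -367.5 + 5.5pb, so pb = 88.5.
Sellers receive ps = 88.5 + 42 = 130.5; q' = 163.5 − 0.5·88.5 = 119.25.
The subsidy expands output by 119.25 − 100 = 19.25 past the efficient level; on those units the gap between marginal cost and willingness to pay runs from 0 up to 42.
DWL = ½ × 42 × 19.25 = 404.25.

Deadweight loss = 404.25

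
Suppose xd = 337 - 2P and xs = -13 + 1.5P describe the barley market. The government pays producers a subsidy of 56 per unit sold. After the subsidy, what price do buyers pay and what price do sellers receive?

Buyers pay 76; sellers receive 132

Pre-subsidy: 337 - 2P = -13 + 1.5P gives P* = 100, x* = 137.
With the subsidy, sellers receive Ps = Pb + 56 for each unit, where Pb is the price buyers pay.
Supply in terms of Pb becomes xs = -13 + 1.5(Pb + 56) = 71 + 1.5Pb. Setting this equal to demand: 337 - 2Pb = 71 + 1.5Pb, so Pb = 76.
Sellers receive Ps = 76 + 56 = 132; x' = 337 − 2·76 = 185.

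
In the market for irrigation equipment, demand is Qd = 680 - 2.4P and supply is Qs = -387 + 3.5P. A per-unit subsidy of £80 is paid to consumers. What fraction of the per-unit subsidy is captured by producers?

Pre-subsidy: 680 - 2.4P = -387 + 3.5P gives P* = 10670/59, Q* = 14512/59.
With the rebate, buyers effectively pay Pb = Ps − 80, where Ps is the price sellers receive.
Demand in terms of Ps becomes Qd = 680 − 2.4(Ps − 80) = 872 - 2.4Ps. Setting this equal to supply: 872 - 2.4Ps = -387 + 3.5Ps, so Ps = 12590/59.
Buyers pay Pb = 12590/59 − 80 = 7870/59; Q' = -387 + 3.5·(12590/59) = 21232/59.
Buyers' price falls by P* − Pb = 10670/59 − 7870/59 = 2800/59; sellers' price rises by Ps − P* = 12590/59 − 10670/59 = 1920/59.
So producers capture (1920/59)/80 = 24/59 of each unit of subsidy.

Producer share = 24/59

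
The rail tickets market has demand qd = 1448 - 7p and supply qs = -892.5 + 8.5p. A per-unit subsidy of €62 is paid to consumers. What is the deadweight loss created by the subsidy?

Deadweight loss = €7378

Pre-subsidy: 1448 - 7p = -892.5 + 8.5p gives p* = 151, q* = 391.
With the rebate, buyers effectively pay pb = ps − 62, where ps is the price sellers receive.
Demand in terms of ps becomes qd = 1448 − 7(ps − 62) = 1882 - 7ps. Setting this equal to supply: 1882 - 7ps = -892.5 + 8.5ps, so ps = 179.
Buyers pay pb = 179 − 62 = 117; q' = -892.5 + 8.5·179 = 629.
The subsidy expands output by 629 − 391 = 238 past the efficient level; on those units the gap between marginal cost and willingness to pay runs from 0 up to 62.
DWL = ½ × 62 × 238 = 7378.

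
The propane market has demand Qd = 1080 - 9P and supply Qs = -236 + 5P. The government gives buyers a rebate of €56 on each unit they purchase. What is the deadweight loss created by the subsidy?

Pre-subsidy: 1080 - 9P = -236 + 5P gives P* = 94, Q* = 234.
With the rebate, buyers effectively pay Pb = Ps − 56, where Ps is the price sellers receive.
Demand in terms of Ps becomes Qd = 1080 − 9(Ps − 56) = 1584 - 9Ps. Setting this equal to supply: 1584 - 9Ps = -236 + 5Ps, so Ps = 130.
Buyers pay Pb = 130 − 56 = 74; Q' = -236 + 5·130 = 414.
The subsidy expands output by 414 − 234 = 180 past the efficient level; on those units the gap between marginal cost and willingness to pay runs from 0 up to 56.
DWL = ½ × 56 × 180 = 5040.

Deadweight loss = €5040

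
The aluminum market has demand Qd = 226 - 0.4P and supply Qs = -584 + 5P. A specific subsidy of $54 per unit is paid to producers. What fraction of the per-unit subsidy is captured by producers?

Producer share = 2/27

Pre-subsidy: 226 - 0.4P = -584 + 5P gives P* = 150, Q* = 166.
With the subsidy, sellers receive Ps = Pb + 54 for each unit, where Pb is the price buyers pay.
Supply in terms of Pb becomes Qs = -584 + 5(Pb + 54) = -314 + 5Pb. Setting this equal to demand: 226 - 0.4Pb = -314 + 5Pb, so Pb = 100.
Sellers receive Ps = 100 + 54 = 154; Q' = 226 − 0.4·100 = 186.
Buyers' price falls by P* − Pb = 150 − 100 = 50; sellers' price rises by Ps − P* = 154 − 150 = 4.
So producers capture 4/54 = 2/27 of each unit of subsidy.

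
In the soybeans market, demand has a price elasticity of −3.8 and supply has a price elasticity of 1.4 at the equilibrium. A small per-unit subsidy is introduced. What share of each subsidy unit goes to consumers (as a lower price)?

Consumer share = 7/26

For a small subsidy around the equilibrium, the benefit split depends on the relative slopes, which at a point are proportional to the elasticities.
Buyer share = εs/(εs + |εd|) = 1.4/(1.4 + 3.8) = 7/26; seller share = |εd|/(εs + |εd|) = 19/26.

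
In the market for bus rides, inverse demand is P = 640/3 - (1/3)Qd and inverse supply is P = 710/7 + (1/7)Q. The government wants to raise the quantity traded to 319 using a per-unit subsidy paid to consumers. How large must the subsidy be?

At Q = 319, from the demand curve buyers pay Pb = 640/3 − (1/3)·319 = 107; from the supply curve sellers need Ps = 710/7 + (1/7)·319 = 147.
The subsidy must fill the gap: s = Ps − Pb = 147 − 107 = 40.

Required subsidy s = 40 per unit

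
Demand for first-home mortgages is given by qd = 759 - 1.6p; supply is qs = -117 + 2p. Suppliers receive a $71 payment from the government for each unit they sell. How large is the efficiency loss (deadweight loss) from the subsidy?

Deadweight loss = 20164/9

Pre-subsidy: 759 - 1.6p = -117 + 2p gives p* = 730/3, q* = 1109/3.
With the subsidy, sellers receive ps = pb + 71 for each unit, where pb is the price buyers pay.
Supply in terms of pb becomes qs = -117 + 2(pb + 71) = 25 + 2pb. Setting this equal to demand: 759 - 1.6pb = 25 + 2pb, so pb = 1835/9.
Sellers receive ps = 1835/9 + 71 = 2474/9; q' = 759 − 1.6·(1835/9) = 3895/9.
The subsidy expands output by 3895/9 − 1109/3 = 568/9 past the efficient level; on those units the gap between marginal cost and willingness to pay runs from 0 up to 71.
DWL = ½ × 71 × 568/9 = 20164/9.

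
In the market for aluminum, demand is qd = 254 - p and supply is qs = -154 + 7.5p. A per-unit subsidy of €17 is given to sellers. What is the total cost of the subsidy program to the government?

Government cost = €3757

Pre-subsidy: 254 - p = -154 + 7.5p gives p* = 48, q* = 206.
With the subsidy, sellers receive ps = pb + 17 for each unit, where pb is the price buyers pay.
Supply in terms of pb becomes qs = -154 + 7.5(pb + 17) = -26.5 + 7.5pb. Setting this equal to demand: 254 - pb = -26.5 + 7.5pb, so pb = 33.
Sellers receive ps = 33 + 17 = 50; q' = 254 − 1·33 = 221.
Government outlay = subsidy × quantity = 17 × 221 = 3757.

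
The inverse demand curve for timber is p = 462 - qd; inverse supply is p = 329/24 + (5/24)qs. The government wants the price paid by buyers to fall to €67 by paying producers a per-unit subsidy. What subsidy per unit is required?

Required subsidy s = €29 per unit

At a buyer price of 67, quantity demanded is 462 − 1·67 = 395.
Sellers supply 395 only when they receive ps = 329/24 + (5/24)·395 = 96.
s = ps − pb = 96 − 67 = 29.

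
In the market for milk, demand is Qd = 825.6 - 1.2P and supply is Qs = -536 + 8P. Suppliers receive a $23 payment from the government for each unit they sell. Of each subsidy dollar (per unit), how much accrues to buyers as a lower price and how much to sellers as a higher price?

Buyers gain $20 per unit; sellers gain $3 per unit

Pre-subsidy: 825.6 - 1.2P = -536 + 8P gives P* = 148, Q* = 648.
With the subsidy, sellers receive Ps = Pb + 23 for each unit, where Pb is the price buyers pay.
Supply in terms of Pb becomes Qs = -536 + 8(Pb + 23) = -352 + 8Pb. Setting this equal to demand: 825.6 - 1.2Pb = -352 + 8Pb, so Pb = 128.
Sellers receive Ps = 128 + 23 = 151; Q' = 825.6 − 1.2·128 = 672.
Buyers' price falls by P* − Pb = 148 − 128 = 20; sellers' price rises by Ps − P* = 151 − 148 = 3.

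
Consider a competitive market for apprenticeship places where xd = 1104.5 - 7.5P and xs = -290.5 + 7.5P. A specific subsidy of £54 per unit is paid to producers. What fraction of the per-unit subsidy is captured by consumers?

Pre-subsidy: 1104.5 - 7.5P = -290.5 + 7.5P gives P* = 93, x* = 407.
With the subsidy, sellers receive Ps = Pb + 54 for each unit, where Pb is the price buyers pay.
Supply in terms of Pb becomes xs = -290.5 + 7.5(Pb + 54) = 114.5 + 7.5Pb. Setting this equal to demand: 1104.5 - 7.5Pb = 114.5 + 7.5Pb, so Pb = 66.
Sellers receive Ps = 66 + 54 = 120; x' = 1104.5 − 7.5·66 = 609.5.
Buyers' price falls by P* − Pb = 93 − 66 = 27; sellers' price rises by Ps − P* = 120 − 93 = 27.
So consumers capture 27/54 = 0.5 of each unit of subsidy.

Consumer share = 0.5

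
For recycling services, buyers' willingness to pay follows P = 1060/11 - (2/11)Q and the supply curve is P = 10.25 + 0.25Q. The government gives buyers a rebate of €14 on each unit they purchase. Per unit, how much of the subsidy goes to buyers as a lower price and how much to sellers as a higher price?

Buyers gain 112/19 per unit; sellers gain 154/19 per unit

Pre-subsidy: 1060/11 - (2/11)Q = 10.25 + 0.25Q gives Q* = 3789/19 and P* = 1142/19.
With the rebate, buyers effectively pay Pb = Ps − 14, where Ps is the price sellers receive.
On the curves, Pb = 1060/11 - (2/11)Q and Ps = 10.25 + 0.25Q; the wedge Ps − Pb = 14 gives 10.25 + 0.25Q − (1060/11 - (2/11)Q) = 14, so Q' = 4405/19.
Then Pb = 1060/11 − (2/11)·(4405/19) = 1030/19 and Ps = 10.25 + 0.25·(4405/19) = 1296/19.
Buyers' price falls by P* − Pb = 1142/19 − 1030/19 = 112/19; sellers' price rises by Ps − P* = 1296/19 − 1142/19 = 154/19.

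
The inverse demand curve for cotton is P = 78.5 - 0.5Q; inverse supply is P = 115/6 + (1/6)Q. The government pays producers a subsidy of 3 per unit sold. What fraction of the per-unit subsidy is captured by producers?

Pre-subsidy: 78.5 - 0.5Q = 115/6 + (1/6)Q gives Q* = 89 and P* = 34.
With the subsidy, sellers receive Ps = Pb + 3 for each unit, where Pb is the price buyers pay.
On the curves, Pb = 78.5 - 0.5Q and Ps = 115/6 + (1/6)Q; the wedge Ps − Pb = 3 gives 115/6 + (1/6)Q − (78.5 - 0.5Q) = 3, so Q' = 93.5.
Then Pb = 78.5 − 0.5·93.5 = 31.75 and Ps = 115/6 + (1/6)·93.5 = 34.75.
Buyers' price falls by P* − Pb = 34 − 31.75 = 2.25; sellers' price rises by Ps − P* = 34.75 − 34 = 0.75.
So producers capture 0.75/3 = 0.25 of each unit of subsidy.

Producer share = 0.25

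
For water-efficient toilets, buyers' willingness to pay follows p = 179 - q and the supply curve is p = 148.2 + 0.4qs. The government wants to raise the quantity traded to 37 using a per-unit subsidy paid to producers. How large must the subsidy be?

Required subsidy s = 21 per unit

At q = 37, from the demand curve buyers pay pb = 179 − 1·37 = 142; from the supply curve sellers need ps = 148.2 + 0.4·37 = 163.
The subsidy must fill the gap: s = ps − pb = 163 − 142 = 21.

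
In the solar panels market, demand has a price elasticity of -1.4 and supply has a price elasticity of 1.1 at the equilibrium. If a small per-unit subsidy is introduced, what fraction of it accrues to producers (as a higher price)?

Producer share = 0.56

For a small subsidy around the equilibrium, the benefit split depends on the relative slopes, which at a point are proportional to the elasticities.
Buyer share = εs/(εs + |εd|) = 1.1/(1.1 + 1.4) = 0.44; seller share = |εd|/(εs + |εd|) = 0.56.
So producers capture 0.56 of the subsidy.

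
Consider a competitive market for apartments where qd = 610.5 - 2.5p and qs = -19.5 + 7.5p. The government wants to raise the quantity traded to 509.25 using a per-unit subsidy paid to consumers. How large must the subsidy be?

Required subsidy s = 30 per unit

At q = 509.25, invert demand for the buyer price: pb = (610.5 − 509.25)/2.5 = 40.5; invert supply for the seller price: ps = (509.25 − (-19.5))/7.5 = 70.5.
The subsidy must fill the gap: s = ps − pb = 70.5 − 40.5 = 30.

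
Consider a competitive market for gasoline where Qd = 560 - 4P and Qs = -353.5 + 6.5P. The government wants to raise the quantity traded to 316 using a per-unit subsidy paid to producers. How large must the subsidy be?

Required subsidy s = 42 per unit

At Q = 316, invert demand for the buyer price: Pb = (560 − 316)/4 = 61; invert supply for the seller price: Ps = (316 − (-353.5))/6.5 = 103.
The subsidy must fill the gap: s = Ps − Pb = 103 − 61 = 42.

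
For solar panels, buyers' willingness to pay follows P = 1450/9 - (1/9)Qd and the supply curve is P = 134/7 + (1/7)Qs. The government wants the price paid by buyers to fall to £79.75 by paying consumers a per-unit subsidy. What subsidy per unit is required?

At a buyer price of 79.75, quantity demanded is 1450 − 9·79.75 = 732.25.
Sellers supply 732.25 only when they receive Ps = 134/7 + (1/7)·732.25 = 123.75.
s = Ps − Pb = 123.75 − 79.75 = 44.

Required subsidy s = £44 per unit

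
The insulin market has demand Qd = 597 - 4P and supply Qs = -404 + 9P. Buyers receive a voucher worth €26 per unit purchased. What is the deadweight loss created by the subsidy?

Deadweight loss = €936

Pre-subsidy: 597 - 4P = -404 + 9P gives P* = 77, Q* = 289.
With the rebate, buyers effectively pay Pb = Ps − 26, where Ps is the price sellers receive.
Demand in terms of Ps becomes Qd = 597 − 4(Ps − 26) = 701 - 4Ps. Setting this equal to supply: 701 - 4Ps = -404 + 9Ps, so Ps = 85.
Buyers pay Pb = 85 − 26 = 59; Q' = -404 + 9·85 = 361.
The subsidy expands output by 361 − 289 = 72 past the efficient level; on those units the gap between marginal cost and willingness to pay runs from 0 up to 26.
DWL = ½ × 26 × 72 = 936.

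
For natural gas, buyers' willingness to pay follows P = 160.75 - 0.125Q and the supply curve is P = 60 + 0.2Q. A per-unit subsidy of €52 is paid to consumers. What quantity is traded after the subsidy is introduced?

Pre-subsidy: 160.75 - 0.125Q = 60 + 0.2Q gives Q* = 310 and P* = 122.
With the rebate, buyers effectively pay Pb = Ps − 52, where Ps is the price sellers receive.
On the curves, Pb = 160.75 - 0.125Q and Ps = 60 + 0.2Q; the wedge Ps − Pb = 52 gives 60 + 0.2Q − (160.75 - 0.125Q) = 52, so Q' = 470.
Then Pb = 160.75 − 0.125·470 = 102 and Ps = 60 + 0.2·470 = 154.

Q' = 470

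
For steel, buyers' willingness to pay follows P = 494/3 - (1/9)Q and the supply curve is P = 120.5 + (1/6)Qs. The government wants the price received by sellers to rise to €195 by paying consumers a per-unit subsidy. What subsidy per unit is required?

At a seller price of 195, quantity supplied is -723 + 6·195 = 447.
Buyers absorb 447 only when they pay Pb = 494/3 − (1/9)·447 = 115.
s = Ps − Pb = 195 − 115 = 80.

Required subsidy s = €80 per unit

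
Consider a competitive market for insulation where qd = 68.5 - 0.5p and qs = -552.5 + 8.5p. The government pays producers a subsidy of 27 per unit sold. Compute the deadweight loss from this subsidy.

Deadweight loss = 172.125

Pre-subsidy: 68.5 - 0.5p = -552.5 + 8.5p gives p* = 69, q* = 34.
With the subsidy, sellers receive ps = pb + 27 for each unit, where pb is the price buyers pay.
Supply in terms of pb becomes qs = -552.5 + 8.5(pb + 27) = -323 + 8.5pb. Setting this equal to demand: 68.5 - 0.5pb = -323 + 8.5pb, so pb = 43.5.
Sellers receive ps = 43.5 + 27 = 70.5; q' = 68.5 − 0.5·43.5 = 46.75.
The subsidy expands output by 46.75 − 34 = 12.75 past the efficient level; on those units the gap between marginal cost and willingness to pay runs from 0 up to 27.
DWL = ½ × 27 × 12.75 = 172.125.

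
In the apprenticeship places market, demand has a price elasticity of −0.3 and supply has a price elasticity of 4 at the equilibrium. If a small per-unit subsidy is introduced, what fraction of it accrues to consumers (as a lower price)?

Consumer share = 40/43

For a small subsidy around the equilibrium, the benefit split depends on the relative slopes, which at a point are proportional to the elasticities.
Buyer share = εs/(εs + |εd|) = 4/(4 + 0.3) = 40/43; seller share = |εd|/(εs + |εd|) = 3/43.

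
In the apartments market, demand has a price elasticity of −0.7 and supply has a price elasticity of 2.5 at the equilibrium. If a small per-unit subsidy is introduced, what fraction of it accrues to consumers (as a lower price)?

Consumer share = 0.78125

For a small subsidy around the equilibrium, the benefit split depends on the relative slopes, which at a point are proportional to the elasticities.
Buyer share = εs/(εs + |εd|) = 2.5/(2.5 + 0.7) = 0.78125; seller share = |εd|/(εs + |εd|) = 0.21875.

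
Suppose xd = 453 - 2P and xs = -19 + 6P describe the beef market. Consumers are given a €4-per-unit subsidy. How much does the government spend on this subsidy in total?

Pre-subsidy: 453 - 2P = -19 + 6P gives P* = 59, x* = 335.
With the rebate, buyers effectively pay Pb = Ps − 4, where Ps is the price sellers receive.
Demand in terms of Ps becomes xd = 453 − 2(Ps − 4) = 461 - 2Ps. Setting this equal to supply: 461 - 2Ps = -19 + 6Ps, so Ps = 60.
Buyers pay Pb = 60 − 4 = 56; x' = -19 + 6·60 = 341.
Government outlay = subsidy × quantity = 4 × 341 = 1364.

Government cost = €1364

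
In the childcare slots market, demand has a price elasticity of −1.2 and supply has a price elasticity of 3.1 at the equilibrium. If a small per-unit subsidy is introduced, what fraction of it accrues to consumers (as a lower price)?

For a small subsidy around the equilibrium, the benefit split depends on the relative slopes, which at a point are proportional to the elasticities.
Buyer share = εs/(εs + |εd|) = 3.1/(3.1 + 1.2) = 31/43; seller share = |εd|/(εs + |εd|) = 12/43.

Consumer share = 31/43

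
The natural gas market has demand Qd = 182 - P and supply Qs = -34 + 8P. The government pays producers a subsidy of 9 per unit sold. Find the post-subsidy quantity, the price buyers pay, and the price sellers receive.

Pre-subsidy: 182 - P = -34 + 8P gives P* = 24, Q* = 158.
With the subsidy, sellers receive Ps = Pb + 9 for each unit, where Pb is the price buyers pay.
Supply in terms of Pb becomes Qs = -34 + 8(Pb + 9) = 38 + 8Pb. Setting this equal to demand: 182 - Pb = 38 + 8Pb, so Pb = 16.
Sellers receive Ps = 16 + 9 = 25; Q' = 182 − 1·16 = 166.

Q' = 166; buyers pay 16; sellers receive 25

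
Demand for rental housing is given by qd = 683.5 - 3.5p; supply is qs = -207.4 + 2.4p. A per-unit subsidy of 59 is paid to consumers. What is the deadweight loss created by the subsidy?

Deadweight loss = 2478

Pre-subsidy: 683.5 - 3.5p = -207.4 + 2.4p gives p* = 151, q* = 155.
With the rebate, buyers effectively pay pb = ps − 59, where ps is the price sellers receive.
Demand in terms of ps becomes qd = 683.5 − 3.5(ps − 59) = 890 - 3.5ps. Setting this equal to supply: 890 - 3.5ps = -207.4 + 2.4ps, so ps = 186.
Buyers pay pb = 186 − 59 = 127; q' = -207.4 + 2.4·186 = 239.
The subsidy expands output by 239 − 155 = 84 past the efficient level; on those units the gap between marginal cost and willingness to pay runs from 0 up to 59.
DWL = ½ × 59 × 84 = 2478.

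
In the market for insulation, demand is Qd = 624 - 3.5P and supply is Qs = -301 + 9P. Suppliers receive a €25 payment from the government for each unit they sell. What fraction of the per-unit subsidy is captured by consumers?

Consumer share = 0.72

Pre-subsidy: 624 - 3.5P = -301 + 9P gives P* = 74, Q* = 365.
With the subsidy, sellers receive Ps = Pb + 25 for each unit, where Pb is the price buyers pay.
Supply in terms of Pb becomes Qs = -301 + 9(Pb + 25) = -76 + 9Pb. Setting this equal to demand: 624 - 3.5Pb = -76 + 9Pb, so Pb = 56.
Sellers receive Ps = 56 + 25 = 81; Q' = 624 − 3.5·56 = 428.
Buyers' price falls by P* − Pb = 74 − 56 = 18; sellers' price rises by Ps − P* = 81 − 74 = 7.
So consumers capture 18/25 = 0.72 of each unit of subsidy.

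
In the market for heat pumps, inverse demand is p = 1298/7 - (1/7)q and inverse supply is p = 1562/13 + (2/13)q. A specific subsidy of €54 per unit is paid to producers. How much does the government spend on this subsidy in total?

Pre-subsidy: 1298/7 - (1/7)q = 1562/13 + (2/13)q gives q* = 220 and p* = 154.
With the subsidy, sellers receive ps = pb + 54 for each unit, where pb is the price buyers pay.
On the curves, pb = 1298/7 - (1/7)q and ps = 1562/13 + (2/13)q; the wedge ps − pb = 54 gives 1562/13 + (2/13)q − (1298/7 - (1/7)q) = 54, so q' = 402.
Then pb = 1298/7 − (1/7)·402 = 128 and ps = 1562/13 + (2/13)·402 = 182.
Government outlay = subsidy × quantity = 54 × 402 = 21708.

Government cost = €21708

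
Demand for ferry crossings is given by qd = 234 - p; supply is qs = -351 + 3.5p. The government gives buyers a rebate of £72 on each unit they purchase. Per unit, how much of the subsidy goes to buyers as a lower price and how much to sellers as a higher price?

Buyers gain £56 per unit; sellers gain £16 per unit

Pre-subsidy: 234 - p = -351 + 3.5p gives p* = 130, q* = 104.
With the rebate, buyers effectively pay pb = ps − 72, where ps is the price sellers receive.
Demand in terms of ps becomes qd = 234 − 1(ps − 72) = 306 - ps. Setting this equal to supply: 306 - ps = -351 + 3.5ps, so ps = 146.
Buyers pay pb = 146 − 72 = 74; q' = -351 + 3.5·146 = 160.
Buyers' price falls by p* − pb = 130 − 74 = 56; sellers' price rises by ps − p* = 146 − 130 = 16.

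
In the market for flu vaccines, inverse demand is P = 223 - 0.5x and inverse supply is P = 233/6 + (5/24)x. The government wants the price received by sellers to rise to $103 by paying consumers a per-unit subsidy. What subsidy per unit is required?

At a seller price of 103, quantity supplied is -186.4 + 4.8·103 = 308.
Buyers absorb 308 only when they pay Pb = 223 − 0.5·308 = 69.
s = Ps − Pb = 103 − 69 = 34.

Required subsidy s = $34 per unit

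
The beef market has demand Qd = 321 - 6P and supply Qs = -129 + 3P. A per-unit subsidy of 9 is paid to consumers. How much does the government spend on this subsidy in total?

Government cost = 351

Pre-subsidy: 321 - 6P = -129 + 3P gives P* = 50, Q* = 21.
With the rebate, buyers effectively pay Pb = Ps − 9, where Ps is the price sellers receive.
Demand in terms of Ps becomes Qd = 321 − 6(Ps − 9) = 375 - 6Ps. Setting this equal to supply: 375 - 6Ps = -129 + 3Ps, so Ps = 56.
Buyers pay Pb = 56 − 9 = 47; Q' = -129 + 3·56 = 39.
Government outlay = subsidy × quantity = 9 × 39 = 351.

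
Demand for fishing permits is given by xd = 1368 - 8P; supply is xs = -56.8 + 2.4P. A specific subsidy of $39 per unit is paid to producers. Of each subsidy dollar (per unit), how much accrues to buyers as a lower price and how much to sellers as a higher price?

Pre-subsidy: 1368 - 8P = -56.8 + 2.4P gives P* = 137, x* = 272.
With the subsidy, sellers receive Ps = Pb + 39 for each unit, where Pb is the price buyers pay.
Supply in terms of Pb becomes xs = -56.8 + 2.4(Pb + 39) = 36.8 + 2.4Pb. Setting this equal to demand: 1368 - 8Pb = 36.8 + 2.4Pb, so Pb = 128.
Sellers receive Ps = 128 + 39 = 167; x' = 1368 − 8·128 = 344.
Buyers' price falls by P* − Pb = 137 − 128 = 9; sellers' price rises by Ps − P* = 167 − 137 = 30.

Buyers gain $9 per unit; sellers gain $30 per unit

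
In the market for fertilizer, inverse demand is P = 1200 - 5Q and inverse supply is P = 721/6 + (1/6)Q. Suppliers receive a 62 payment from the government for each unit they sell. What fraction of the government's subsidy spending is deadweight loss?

DWL / government spending = 6/221

Pre-subsidy: 1200 - 5Q = 721/6 + (1/6)Q gives Q* = 209 and P* = 155.
With the subsidy, sellers receive Ps = Pb + 62 for each unit, where Pb is the price buyers pay.
On the curves, Pb = 1200 - 5Q and Ps = 721/6 + (1/6)Q; the wedge Ps − Pb = 62 gives 721/6 + (1/6)Q − (1200 - 5Q) = 62, so Q' = 221.
Then Pb = 1200 − 5·221 = 95 and Ps = 721/6 + (1/6)·221 = 157.
ΔCS = ½(209 + 221)(155 − 95) = 12900; ΔPS = ½(209 + 221)(157 − 155) = 430.
Government spending = 62 × 221 = 13702.
DWL = ½ × 62 × (221 − 209) = 372; fraction = 372 / 13702 = 6/221.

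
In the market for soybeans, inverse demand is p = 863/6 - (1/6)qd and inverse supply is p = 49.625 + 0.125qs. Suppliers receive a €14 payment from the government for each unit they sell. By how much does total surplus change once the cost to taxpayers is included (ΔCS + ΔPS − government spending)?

Net change in total surplus = -€336

Pre-subsidy: 863/6 - (1/6)q = 49.625 + 0.125q gives q* = 323 and p* = 90.
With the subsidy, sellers receive ps = pb + 14 for each unit, where pb is the price buyers pay.
On the curves, pb = 863/6 - (1/6)q and ps = 49.625 + 0.125q; the wedge ps − pb = 14 gives 49.625 + 0.125q − (863/6 - (1/6)q) = 14, so q' = 371.
Then pb = 863/6 − (1/6)·371 = 82 and ps = 49.625 + 0.125·371 = 96.
ΔCS = ½(323 + 371)(90 − 82) = 2776; ΔPS = ½(323 + 371)(96 − 90) = 2082.
Government spending = 14 × 371 = 5194.
Net change = 2776 + 2082 − 5194 = -336. The loss equals the DWL triangle ½·14·48.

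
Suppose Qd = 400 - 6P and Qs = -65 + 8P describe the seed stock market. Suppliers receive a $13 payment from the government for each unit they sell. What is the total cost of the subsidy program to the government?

Government cost = 22321/7

Pre-subsidy: 400 - 6P = -65 + 8P gives P* = 465/14, Q* = 1405/7.
With the subsidy, sellers receive Ps = Pb + 13 for each unit, where Pb is the price buyers pay.
Supply in terms of Pb becomes Qs = -65 + 8(Pb + 13) = 39 + 8Pb. Setting this equal to demand: 400 - 6Pb = 39 + 8Pb, so Pb = 361/14.
Sellers receive Ps = 361/14 + 13 = 543/14; Q' = 400 − 6·(361/14) = 1717/7.
Government outlay = subsidy × quantity = 13 × 1717/7 = 22321/7.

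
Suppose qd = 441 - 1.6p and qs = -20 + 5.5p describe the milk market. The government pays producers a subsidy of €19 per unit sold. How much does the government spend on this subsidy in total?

Government cost = 486533/71

Pre-subsidy: 441 - 1.6p = -20 + 5.5p gives p* = 4610/71, q* = 23935/71.
With the subsidy, sellers receive ps = pb + 19 for each unit, where pb is the price buyers pay.
Supply in terms of pb becomes qs = -20 + 5.5(pb + 19) = 84.5 + 5.5pb. Setting this equal to demand: 441 - 1.6pb = 84.5 + 5.5pb, so pb = 3565/71.
Sellers receive ps = 3565/71 + 19 = 4914/71; q' = 441 − 1.6·(3565/71) = 25607/71.
Government outlay = subsidy × quantity = 19 × 25607/71 = 486533/71.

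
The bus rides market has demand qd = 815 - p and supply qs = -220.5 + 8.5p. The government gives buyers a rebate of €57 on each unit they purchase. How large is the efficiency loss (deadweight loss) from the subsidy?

Deadweight loss = €1453.5

Pre-subsidy: 815 - p = -220.5 + 8.5p gives p* = 109, q* = 706.
With the rebate, buyers effectively pay pb = ps − 57, where ps is the price sellers receive.
Demand in terms of ps becomes qd = 815 − 1(ps − 57) = 872 - ps. Setting this equal to supply: 872 - ps = -220.5 + 8.5ps, so ps = 115.
Buyers pay pb = 115 − 57 = 58; q' = -220.5 + 8.5·115 = 757.
The subsidy expands output by 757 − 706 = 51 past the efficient level; on those units the gap between marginal cost and willingness to pay runs from 0 up to 57.
DWL = ½ × 57 × 51 = 1453.5.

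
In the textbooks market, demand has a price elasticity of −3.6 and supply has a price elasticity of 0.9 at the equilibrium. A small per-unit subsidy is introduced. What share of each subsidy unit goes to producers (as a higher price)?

Producer share = 0.8

For a small subsidy around the equilibrium, the benefit split depends on the relative slopes, which at a point are proportional to the elasticities.
Buyer share = εs/(εs + |εd|) = 0.9/(0.9 + 3.6) = 0.2; seller share = |εd|/(εs + |εd|) = 0.8.
So producers capture 0.8 of the subsidy.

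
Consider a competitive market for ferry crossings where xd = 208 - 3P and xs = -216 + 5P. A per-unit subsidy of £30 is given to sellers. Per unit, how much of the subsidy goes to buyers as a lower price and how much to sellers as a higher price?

Pre-subsidy: 208 - 3P = -216 + 5P gives P* = 53, x* = 49.
With the subsidy, sellers receive Ps = Pb + 30 for each unit, where Pb is the price buyers pay.
Supply in terms of Pb becomes xs = -216 + 5(Pb + 30) = -66 + 5Pb. Setting this equal to demand: 208 - 3Pb = -66 + 5Pb, so Pb = 34.25.
Sellers receive Ps = 34.25 + 30 = 64.25; x' = 208 − 3·34.25 = 105.25.
Buyers' price falls by P* − Pb = 53 − 34.25 = 18.75; sellers' price rises by Ps − P* = 64.25 − 53 = 11.25.

Buyers gain £18.75 per unit; sellers gain £11.25 per unit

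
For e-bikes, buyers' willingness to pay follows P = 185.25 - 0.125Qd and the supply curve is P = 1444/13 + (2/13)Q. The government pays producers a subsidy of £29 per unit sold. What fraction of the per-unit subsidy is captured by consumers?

Consumer share = 13/29

Pre-subsidy: 185.25 - 0.125Q = 1444/13 + (2/13)Q gives Q* = 266 and P* = 152.
With the subsidy, sellers receive Ps = Pb + 29 for each unit, where Pb is the price buyers pay.
On the curves, Pb = 185.25 - 0.125Q and Ps = 1444/13 + (2/13)Q; the wedge Ps − Pb = 29 gives 1444/13 + (2/13)Q − (185.25 - 0.125Q) = 29, so Q' = 370.
Then Pb = 185.25 − 0.125·370 = 139 and Ps = 1444/13 + (2/13)·370 = 168.
Buyers' price falls by P* − Pb = 152 − 139 = 13; sellers' price rises by Ps − P* = 168 − 152 = 16.
So consumers capture 13/29 = 13/29 of each unit of subsidy.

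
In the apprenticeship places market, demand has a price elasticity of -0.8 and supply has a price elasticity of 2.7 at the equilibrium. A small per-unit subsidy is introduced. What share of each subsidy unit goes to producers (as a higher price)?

Producer share = 8/35

For a small subsidy around the equilibrium, the benefit split depends on the relative slopes, which at a point are proportional to the elasticities.
Buyer share = εs/(εs + |εd|) = 2.7/(2.7 + 0.8) = 27/35; seller share = |εd|/(εs + |εd|) = 8/35.
So producers capture 8/35 of the subsidy.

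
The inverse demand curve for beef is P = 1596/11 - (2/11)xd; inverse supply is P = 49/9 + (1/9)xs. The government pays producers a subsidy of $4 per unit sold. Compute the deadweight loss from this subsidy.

Deadweight loss = 792/29

Pre-subsidy: 1596/11 - (2/11)x = 49/9 + (1/9)x gives x* = 13825/29 and P* = 1694/29.
With the subsidy, sellers receive Ps = Pb + 4 for each unit, where Pb is the price buyers pay.
On the curves, Pb = 1596/11 - (2/11)x and Ps = 49/9 + (1/9)x; the wedge Ps − Pb = 4 gives 49/9 + (1/9)x − (1596/11 - (2/11)x) = 4, so x' = 14221/29.
Then Pb = 1596/11 − (2/11)·(14221/29) = 1622/29 and Ps = 49/9 + (1/9)·(14221/29) = 1738/29.
The subsidy expands output by 14221/29 − 13825/29 = 396/29 past the efficient level; on those units the gap between marginal cost and willingness to pay runs from 0 up to 4.
DWL = ½ × 4 × 396/29 = 792/29.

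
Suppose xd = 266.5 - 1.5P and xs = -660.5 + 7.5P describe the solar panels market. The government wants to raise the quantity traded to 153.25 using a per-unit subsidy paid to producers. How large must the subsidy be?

Required subsidy s = 33 per unit

At x = 153.25, invert demand for the buyer price: Pb = (266.5 − 153.25)/1.5 = 75.5; invert supply for the seller price: Ps = (153.25 − (-660.5))/7.5 = 108.5.
The subsidy must fill the gap: s = Ps − Pb = 108.5 − 75.5 = 33.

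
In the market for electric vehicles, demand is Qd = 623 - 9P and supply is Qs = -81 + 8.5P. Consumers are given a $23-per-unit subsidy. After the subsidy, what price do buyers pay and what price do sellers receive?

Buyers pay 1017/35; sellers receive 1822/35

Pre-subsidy: 623 - 9P = -81 + 8.5P gives P* = 1408/35, Q* = 9133/35.
With the rebate, buyers effectively pay Pb = Ps − 23, where Ps is the price sellers receive.
Demand in terms of Ps becomes Qd = 623 − 9(Ps − 23) = 830 - 9Ps. Setting this equal to supply: 830 - 9Ps = -81 + 8.5Ps, so Ps = 1822/35.
Buyers pay Pb = 1822/35 − 23 = 1017/35; Q' = -81 + 8.5·(1822/35) = 12652/35.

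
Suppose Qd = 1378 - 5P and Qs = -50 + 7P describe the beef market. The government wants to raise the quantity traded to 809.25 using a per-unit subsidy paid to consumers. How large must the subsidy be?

Required subsidy s = 9 per unit

At Q = 809.25, invert demand for the buyer price: Pb = (1378 − 809.25)/5 = 113.75; invert supply for the seller price: Ps = (809.25 − (-50))/7 = 122.75.
The subsidy must fill the gap: s = Ps − Pb = 122.75 − 113.75 = 9.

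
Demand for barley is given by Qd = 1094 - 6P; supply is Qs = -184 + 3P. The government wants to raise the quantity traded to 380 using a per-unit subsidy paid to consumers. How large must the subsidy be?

At Q = 380, invert demand for the buyer price: Pb = (1094 − 380)/6 = 119; invert supply for the seller price: Ps = (380 − (-184))/3 = 188.
The subsidy must fill the gap: s = Ps − Pb = 188 − 119 = 69.

Required subsidy s = 69 per unit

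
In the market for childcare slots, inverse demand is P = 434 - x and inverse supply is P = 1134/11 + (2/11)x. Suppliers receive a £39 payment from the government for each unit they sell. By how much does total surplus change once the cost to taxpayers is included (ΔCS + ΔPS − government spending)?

Net change in total surplus = -£643.5

Pre-subsidy: 434 - x = 1134/11 + (2/11)x gives x* = 280 and P* = 154.
With the subsidy, sellers receive Ps = Pb + 39 for each unit, where Pb is the price buyers pay.
On the curves, Pb = 434 - x and Ps = 1134/11 + (2/11)x; the wedge Ps − Pb = 39 gives 1134/11 + (2/11)x − (434 - x) = 39, so x' = 313.
Then Pb = 434 − 1·313 = 121 and Ps = 1134/11 + (2/11)·313 = 160.
ΔCS = ½(280 + 313)(154 − 121) = 9784.5; ΔPS = ½(280 + 313)(160 − 154) = 1779.
Government spending = 39 × 313 = 12207.
Net change = 9784.5 + 1779 − 12207 = -643.5. The loss equals the DWL triangle ½·39·33.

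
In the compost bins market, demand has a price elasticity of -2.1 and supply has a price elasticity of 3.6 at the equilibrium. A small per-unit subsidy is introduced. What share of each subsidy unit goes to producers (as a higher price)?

For a small subsidy around the equilibrium, the benefit split depends on the relative slopes, which at a point are proportional to the elasticities.
Buyer share = εs/(εs + |εd|) = 3.6/(3.6 + 2.1) = 12/19; seller share = |εd|/(εs + |εd|) = 7/19.
So producers capture 7/19 of the subsidy.

Producer share = 7/19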